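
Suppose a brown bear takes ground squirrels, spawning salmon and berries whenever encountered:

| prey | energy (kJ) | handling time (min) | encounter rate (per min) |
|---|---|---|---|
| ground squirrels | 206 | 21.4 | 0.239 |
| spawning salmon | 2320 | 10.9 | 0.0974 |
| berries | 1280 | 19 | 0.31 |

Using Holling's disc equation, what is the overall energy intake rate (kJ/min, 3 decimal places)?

51.430 kJ/min

R = Σλ_iE_i / (1 + Σλ_ih_i)
Numerator: 0.239×206 + 0.0974×2320 + 0.31×1280 = 672
Denominator: 1 + 0.239×21.4 + 0.0974×10.9 + 0.31×19 = 13.07
R = 672/13.07 = 51.43 kJ/min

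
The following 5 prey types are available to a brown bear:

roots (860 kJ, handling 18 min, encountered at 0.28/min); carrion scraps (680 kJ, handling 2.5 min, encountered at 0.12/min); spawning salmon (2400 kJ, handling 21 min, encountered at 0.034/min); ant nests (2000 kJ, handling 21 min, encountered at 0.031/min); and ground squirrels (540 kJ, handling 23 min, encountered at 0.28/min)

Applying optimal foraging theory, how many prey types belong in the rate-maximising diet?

Rank by E/h (kJ/min): carrion scraps 272, spawning salmon 114, ant nests 95.2, roots 47.8, ground squirrels 23.5. Include each in turn until the next type's E/h falls below the running intake rate.
Rate on top 1: 62.77. spawning salmon: 114 > 62.77 → include.
Rate on top 2: 81.03. ant nests: 95.2 > 81.03 → include.
Rate on top 3: 84.5. roots: 47.8 < 84.5 → exclude; stop.
Optimal diet: carrion scraps, spawning salmon, ant nests — 3 of 5 types.

3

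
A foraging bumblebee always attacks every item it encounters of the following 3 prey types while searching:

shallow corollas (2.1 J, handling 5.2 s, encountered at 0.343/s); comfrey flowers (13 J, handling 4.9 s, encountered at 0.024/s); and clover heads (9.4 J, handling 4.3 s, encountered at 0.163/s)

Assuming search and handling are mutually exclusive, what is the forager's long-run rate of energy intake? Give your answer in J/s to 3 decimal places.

R = (0.343×2.1 + 0.024×13 + 0.163×9.4) / (1 + 0.343×5.2 + 0.024×4.9 + 0.163×4.3) = 2.565/3.602 = 0.7119 J/s.

0.712 J/s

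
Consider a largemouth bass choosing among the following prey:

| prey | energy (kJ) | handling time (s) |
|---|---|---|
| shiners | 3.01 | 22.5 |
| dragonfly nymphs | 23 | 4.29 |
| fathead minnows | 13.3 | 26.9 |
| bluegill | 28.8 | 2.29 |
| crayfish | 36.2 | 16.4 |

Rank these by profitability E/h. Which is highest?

bluegill

Profitability E/h (kJ/s): shiners = 3.01/22.5 = 0.134, dragonfly nymphs = 23/4.29 = 5.36, fathead minnows = 13.3/26.9 = 0.494, bluegill = 28.8/2.29 = 12.6, crayfish = 36.2/16.4 = 2.21.
Ranked: bluegill > dragonfly nymphs > crayfish > fathead minnows > shiners.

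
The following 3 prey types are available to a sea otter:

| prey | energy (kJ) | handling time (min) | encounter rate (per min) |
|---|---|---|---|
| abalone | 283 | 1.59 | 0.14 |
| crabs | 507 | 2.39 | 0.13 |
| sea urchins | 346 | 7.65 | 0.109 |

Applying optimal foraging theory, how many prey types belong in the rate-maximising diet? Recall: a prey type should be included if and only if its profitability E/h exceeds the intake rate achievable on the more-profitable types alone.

E/h in descending order: crabs 212, abalone 178, sea urchins 45.2 kJ/min. The optimal diet is the largest prefix of this list for which every included type satisfies E_i/h_i > R on the types above it.
Rate on top 1: 50.29. abalone: 178 > 50.29 → include.
Rate on top 2: 68.83. sea urchins: 45.2 < 68.83 → exclude; stop.
Optimal diet: crabs, abalone — 2 of 3 types.

2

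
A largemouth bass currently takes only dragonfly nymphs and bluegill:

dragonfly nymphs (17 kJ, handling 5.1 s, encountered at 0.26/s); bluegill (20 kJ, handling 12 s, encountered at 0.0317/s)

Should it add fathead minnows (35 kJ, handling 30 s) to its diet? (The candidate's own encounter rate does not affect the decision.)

Intake rate on the current diet: R = (0.26×17 + 0.0317×20) / (1 + 0.26×5.1 + 0.0317×12) = 5.054/2.706 = 1.867 kJ/s.
fathead minnows: E/h = 35/30 = 1.167 kJ/s.
Since 1.167 < R, time spent handling fathead minnows is better spent searching.

No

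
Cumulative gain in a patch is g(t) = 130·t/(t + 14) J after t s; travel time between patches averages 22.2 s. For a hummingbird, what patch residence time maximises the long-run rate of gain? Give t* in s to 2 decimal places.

By the marginal value theorem, leave when the instantaneous gain rate g'(t) equals the habitat-wide average g(t)/(T + t).
g'(t) = 130·14/(t + 14)². Setting 130·14/(t+14)² = 130t/[(t+14)(22.2+t)] gives 14(22.2+t) = t(t+14), so t² = 14×22.2 = 310.8.
t* = √310.8 = 17.63 s.

17.63 s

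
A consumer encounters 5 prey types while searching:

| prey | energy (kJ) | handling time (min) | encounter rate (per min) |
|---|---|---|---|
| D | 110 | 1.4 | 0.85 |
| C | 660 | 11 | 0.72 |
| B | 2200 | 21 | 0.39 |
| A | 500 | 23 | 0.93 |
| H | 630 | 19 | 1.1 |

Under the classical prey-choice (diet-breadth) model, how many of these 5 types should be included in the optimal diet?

1

E/h in descending order: B 105, D 78.6, C 60, H 33.2, A 21.7 kJ/min. The optimal diet is the largest prefix of this list for which every included type satisfies E_i/h_i > R on the types above it.
Rate on top 1: 93.36. D: 78.6 < 93.36 → exclude; stop.
Optimal diet: B — 1 of 5 types.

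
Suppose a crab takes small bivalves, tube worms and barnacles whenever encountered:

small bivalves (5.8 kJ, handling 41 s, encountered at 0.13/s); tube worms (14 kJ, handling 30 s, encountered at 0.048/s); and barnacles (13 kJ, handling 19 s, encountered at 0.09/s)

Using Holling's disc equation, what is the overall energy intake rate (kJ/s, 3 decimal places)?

Energy encountered per unit search time: 0.13×5.8 + 0.048×14 + 0.09×13 = 2.596 kJ/s.
Handling time per unit search time: 0.13×41 + 0.048×30 + 0.09×19 = 8.48.
Rate = 2.596/(1 + 8.48) = 0.2738 kJ/s.

0.274 kJ/s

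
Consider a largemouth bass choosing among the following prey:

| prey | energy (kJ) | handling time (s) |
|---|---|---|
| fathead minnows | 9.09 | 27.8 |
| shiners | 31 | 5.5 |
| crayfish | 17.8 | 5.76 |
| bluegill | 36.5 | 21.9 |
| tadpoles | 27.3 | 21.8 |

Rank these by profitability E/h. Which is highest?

shiners

Profitability E/h (kJ/s): fathead minnows = 9.09/27.8 = 0.327, shiners = 31/5.5 = 5.64, crayfish = 17.8/5.76 = 3.09, bluegill = 36.5/21.9 = 1.67, tadpoles = 27.3/21.8 = 1.25.
Ranked: shiners > crayfish > bluegill > tadpoles > fathead minnows.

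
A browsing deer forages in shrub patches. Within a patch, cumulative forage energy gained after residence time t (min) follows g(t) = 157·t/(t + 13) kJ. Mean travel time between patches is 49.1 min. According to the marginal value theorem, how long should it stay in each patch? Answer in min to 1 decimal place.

25.3 min

Optimal t* satisfies g'(t*) = g(t*)/(T + t*).
g'(t) = 157·13/(t + 13)². Setting 157·13/(t+13)² = 157t/[(t+13)(49.1+t)] gives 13(49.1+t) = t(t+13), so t² = 13×49.1 = 638.3.
t* = √638.3 = 25.26 min.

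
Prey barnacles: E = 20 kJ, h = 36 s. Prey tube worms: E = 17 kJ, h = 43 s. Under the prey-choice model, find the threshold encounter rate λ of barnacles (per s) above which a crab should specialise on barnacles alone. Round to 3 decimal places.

0.069 per s

At the threshold, the rate on barnacles alone equals the profitability of tube worms: λ·20/(1 + λ·36) = 17/43 = 0.3953.
Rearranging, λ(20 − 0.3953×36) = 0.3953, so λ = 0.3953/5.767 = 0.06855 per s.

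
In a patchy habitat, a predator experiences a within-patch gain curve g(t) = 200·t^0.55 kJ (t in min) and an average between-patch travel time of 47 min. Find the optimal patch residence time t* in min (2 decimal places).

57.44 min

Optimal t* satisfies g'(t*) = g(t*)/(T + t*).
g'(t) = 0.55·200·t^-0.45. Setting 0.55·200·t^-0.45 = 200·t^0.55/(47+t) gives 0.55(47+t) = t, so 0.45·t = 0.55×47.
t* = 0.55×47/0.45 = 57.44 min.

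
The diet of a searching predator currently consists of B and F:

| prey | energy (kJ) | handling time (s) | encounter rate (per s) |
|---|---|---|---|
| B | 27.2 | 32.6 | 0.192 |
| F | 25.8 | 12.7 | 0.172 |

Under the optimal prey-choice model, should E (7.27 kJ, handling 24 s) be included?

Current rate: (0.192×27.2 + 0.172×25.8)/(1 + 0.192×32.6 + 0.172×12.7) = 1.023 kJ/s.
Profitability of E: 7.27/24 = 0.3029 kJ/s.
0.3029 < 1.023, so adding E would lower the average — exclude it.

No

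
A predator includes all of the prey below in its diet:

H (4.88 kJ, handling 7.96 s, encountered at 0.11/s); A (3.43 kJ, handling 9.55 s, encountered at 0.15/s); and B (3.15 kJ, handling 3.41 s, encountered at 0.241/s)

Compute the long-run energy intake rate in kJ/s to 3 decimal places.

0.438 kJ/s

R = Σλ_iE_i / (1 + Σλ_ih_i)
Numerator: 0.11×4.88 + 0.15×3.43 + 0.241×3.15 = 1.81
Denominator: 1 + 0.11×7.96 + 0.15×9.55 + 0.241×3.41 = 4.13
R = 1.81/4.13 = 0.4384 kJ/s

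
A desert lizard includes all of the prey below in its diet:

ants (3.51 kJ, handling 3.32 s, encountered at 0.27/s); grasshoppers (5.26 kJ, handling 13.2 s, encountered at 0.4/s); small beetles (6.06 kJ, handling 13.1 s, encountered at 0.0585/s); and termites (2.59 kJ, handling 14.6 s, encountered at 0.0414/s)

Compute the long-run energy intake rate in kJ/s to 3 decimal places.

Energy encountered per unit search time: 0.27×3.51 + 0.4×5.26 + 0.0585×6.06 + 0.0414×2.59 = 3.513 kJ/s.
Handling time per unit search time: 0.27×3.32 + 0.4×13.2 + 0.0585×13.1 + 0.0414×14.6 = 7.547.
Rate = 3.513/(1 + 7.547) = 0.4111 kJ/s.

0.411 kJ/s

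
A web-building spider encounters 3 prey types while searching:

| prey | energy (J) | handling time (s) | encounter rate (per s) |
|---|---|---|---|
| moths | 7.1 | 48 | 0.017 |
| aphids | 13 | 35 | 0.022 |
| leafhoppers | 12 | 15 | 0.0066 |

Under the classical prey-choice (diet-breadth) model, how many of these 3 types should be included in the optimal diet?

2

Rank by E/h (J/s): leafhoppers 0.8, aphids 0.371, moths 0.148. Include each in turn until the next type's E/h falls below the running intake rate.
Rate on top 1: 0.07207. aphids: 0.371 > 0.07207 → include.
Rate on top 2: 0.1954. moths: 0.148 < 0.1954 → exclude; stop.
Optimal diet: leafhoppers, aphids — 2 of 3 types.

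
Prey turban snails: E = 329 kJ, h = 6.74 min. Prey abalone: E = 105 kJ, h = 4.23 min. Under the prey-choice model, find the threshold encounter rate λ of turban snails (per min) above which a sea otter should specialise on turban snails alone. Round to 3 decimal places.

0.154 per min

At the threshold, the rate on turban snails alone equals the profitability of abalone: λ·329/(1 + λ·6.74) = 105/4.23 = 24.82.
Rearranging, λ(329 − 24.82×6.74) = 24.82, so λ = 24.82/161.7 = 0.1535 per min.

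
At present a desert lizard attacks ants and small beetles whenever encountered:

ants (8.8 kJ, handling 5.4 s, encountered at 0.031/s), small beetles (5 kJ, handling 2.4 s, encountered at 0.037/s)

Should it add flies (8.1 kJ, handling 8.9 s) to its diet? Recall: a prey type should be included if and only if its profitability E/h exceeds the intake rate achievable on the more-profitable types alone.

Current rate: (0.031×8.8 + 0.037×5)/(1 + 0.031×5.4 + 0.037×2.4) = 0.3644 kJ/s.
Profitability of flies: 8.1/8.9 = 0.9101 kJ/s.
Since 0.9101 > R, including flies increases the long-run rate.

Yes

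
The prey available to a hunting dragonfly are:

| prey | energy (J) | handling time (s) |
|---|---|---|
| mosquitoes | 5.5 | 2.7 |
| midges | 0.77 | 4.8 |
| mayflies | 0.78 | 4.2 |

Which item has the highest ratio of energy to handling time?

In descending order of E/h:
mosquitoes: 5.5/2.7 = 2.04 J/s
mayflies: 0.78/4.2 = 0.186 J/s
midges: 0.77/4.8 = 0.16 J/s

mosquitoes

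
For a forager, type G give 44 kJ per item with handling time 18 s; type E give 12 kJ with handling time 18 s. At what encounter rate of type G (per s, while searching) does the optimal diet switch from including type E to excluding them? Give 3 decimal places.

0.021 per s

Drop type E once their profitability E₂/h₂ falls below the rate achievable on type G alone: E₂/h₂ = λE₁/(1 + λh₁).
Solve for λ: λE₁h₂ = E₂(1 + λh₁) → λ(E₁h₂ − E₂h₁) = E₂ → λ = E₂/(E₁h₂ − E₂h₁).
λ = 12/(44×18 − 12×18) = 12/576 = 0.02083 per s.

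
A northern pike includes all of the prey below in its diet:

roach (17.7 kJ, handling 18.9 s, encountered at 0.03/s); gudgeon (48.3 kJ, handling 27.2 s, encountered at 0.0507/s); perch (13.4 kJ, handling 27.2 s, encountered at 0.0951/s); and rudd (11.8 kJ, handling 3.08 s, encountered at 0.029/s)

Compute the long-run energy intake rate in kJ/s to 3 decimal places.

Energy encountered per unit search time: 0.03×17.7 + 0.0507×48.3 + 0.0951×13.4 + 0.029×11.8 = 4.596 kJ/s.
Handling time per unit search time: 0.03×18.9 + 0.0507×27.2 + 0.0951×27.2 + 0.029×3.08 = 4.622.
Rate = 4.596/(1 + 4.622) = 0.8176 kJ/s.

0.818 kJ/s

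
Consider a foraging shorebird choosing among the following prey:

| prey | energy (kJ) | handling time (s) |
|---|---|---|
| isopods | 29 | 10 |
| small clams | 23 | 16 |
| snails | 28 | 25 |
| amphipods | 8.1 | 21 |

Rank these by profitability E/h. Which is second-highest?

Profitability E/h (kJ/s): isopods = 29/10 = 2.9, small clams = 23/16 = 1.44, snails = 28/25 = 1.12, amphipods = 8.1/21 = 0.386.
Ranked: isopods > small clams > snails > amphipods.

small clams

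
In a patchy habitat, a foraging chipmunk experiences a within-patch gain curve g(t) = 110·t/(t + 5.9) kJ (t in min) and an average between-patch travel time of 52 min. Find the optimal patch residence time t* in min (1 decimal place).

17.5 min

By the marginal value theorem, leave when the instantaneous gain rate g'(t) equals the habitat-wide average g(t)/(T + t).
g'(t) = 110·5.9/(t + 5.9)². Setting 110·5.9/(t+5.9)² = 110t/[(t+5.9)(52+t)] gives 5.9(52+t) = t(t+5.9), so t² = 5.9×52 = 306.8.
t* = √306.8 = 17.52 min.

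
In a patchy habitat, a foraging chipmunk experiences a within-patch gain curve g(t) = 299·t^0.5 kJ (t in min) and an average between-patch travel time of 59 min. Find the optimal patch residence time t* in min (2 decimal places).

By the marginal value theorem, leave when the instantaneous gain rate g'(t) equals the habitat-wide average g(t)/(T + t).
g'(t) = 0.5·299·t^-0.5. Setting 0.5·299·t^-0.5 = 299·t^0.5/(59+t) gives 0.5(59+t) = t, so 0.50·t = 0.5×59.
t* = 0.5×59/0.50 = 59 min.

59.00 min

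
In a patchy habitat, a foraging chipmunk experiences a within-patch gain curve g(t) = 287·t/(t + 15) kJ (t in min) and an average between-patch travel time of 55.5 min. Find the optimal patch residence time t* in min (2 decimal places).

28.85 min

Maximise g(t)/(T+t): set derivative to zero → g'(t)(T+t) = g(t).
g'(t) = 287·15/(t + 15)². Setting 287·15/(t+15)² = 287t/[(t+15)(55.5+t)] gives 15(55.5+t) = t(t+15), so t² = 15×55.5 = 832.5.
t* = √832.5 = 28.85 min.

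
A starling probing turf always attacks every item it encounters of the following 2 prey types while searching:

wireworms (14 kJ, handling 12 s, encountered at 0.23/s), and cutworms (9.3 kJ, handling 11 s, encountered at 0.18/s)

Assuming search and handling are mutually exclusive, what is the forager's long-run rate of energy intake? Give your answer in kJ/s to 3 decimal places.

0.853 kJ/s

R = (0.23×14 + 0.18×9.3) / (1 + 0.23×12 + 0.18×11) = 4.894/5.74 = 0.8526 kJ/s.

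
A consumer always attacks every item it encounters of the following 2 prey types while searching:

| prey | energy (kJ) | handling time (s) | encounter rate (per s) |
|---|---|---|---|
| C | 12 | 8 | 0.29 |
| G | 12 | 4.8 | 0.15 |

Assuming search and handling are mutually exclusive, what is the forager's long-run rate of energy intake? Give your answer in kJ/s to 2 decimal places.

1.31 kJ/s

R = (0.29×12 + 0.15×12) / (1 + 0.29×8 + 0.15×4.8) = 5.28/4.04 = 1.307 kJ/s.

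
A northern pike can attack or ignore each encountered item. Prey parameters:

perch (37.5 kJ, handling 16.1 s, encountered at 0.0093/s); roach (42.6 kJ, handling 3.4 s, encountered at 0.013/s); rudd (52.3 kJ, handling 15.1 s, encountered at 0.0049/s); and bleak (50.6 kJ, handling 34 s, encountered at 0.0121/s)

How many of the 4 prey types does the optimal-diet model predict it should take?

4

E/h in descending order: roach 12.5, rudd 3.46, perch 2.33, bleak 1.49 kJ/s. The optimal diet is the largest prefix of this list for which every included type satisfies E_i/h_i > R on the types above it.
Rate on top 1: 0.5304. rudd: 3.46 > 0.5304 → include.
Rate on top 2: 0.7244. perch: 2.33 > 0.7244 → include.
Rate on top 3: 0.914. bleak: 1.49 > 0.914 → include.
Optimal diet: roach, rudd, perch, bleak — 4 of 4 types.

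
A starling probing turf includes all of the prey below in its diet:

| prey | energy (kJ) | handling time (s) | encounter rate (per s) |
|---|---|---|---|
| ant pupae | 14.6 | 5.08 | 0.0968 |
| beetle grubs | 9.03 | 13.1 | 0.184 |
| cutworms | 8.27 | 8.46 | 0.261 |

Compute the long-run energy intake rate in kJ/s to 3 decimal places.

0.856 kJ/s

R = (0.0968×14.6 + 0.184×9.03 + 0.261×8.27) / (1 + 0.0968×5.08 + 0.184×13.1 + 0.261×8.46) = 5.233/6.11 = 0.8565 kJ/s.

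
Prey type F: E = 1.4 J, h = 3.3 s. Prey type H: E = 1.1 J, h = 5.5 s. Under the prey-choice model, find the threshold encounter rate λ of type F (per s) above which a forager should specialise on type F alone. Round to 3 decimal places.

0.270 per s

At the threshold, the rate on type F alone equals the profitability of type H: λ·1.4/(1 + λ·3.3) = 1.1/5.5 = 0.2.
Rearranging, λ(1.4 − 0.2×3.3) = 0.2, so λ = 0.2/0.74 = 0.2703 per s.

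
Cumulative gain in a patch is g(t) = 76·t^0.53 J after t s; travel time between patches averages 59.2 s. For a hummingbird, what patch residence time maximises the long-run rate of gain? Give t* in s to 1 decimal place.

Optimal t* satisfies g'(t*) = g(t*)/(T + t*).
g'(t) = 0.53·76·t^-0.47. Setting 0.53·76·t^-0.47 = 76·t^0.53/(59.2+t) gives 0.53(59.2+t) = t, so 0.47·t = 0.53×59.2.
t* = 0.53×59.2/0.47 = 66.76 s.

66.8 s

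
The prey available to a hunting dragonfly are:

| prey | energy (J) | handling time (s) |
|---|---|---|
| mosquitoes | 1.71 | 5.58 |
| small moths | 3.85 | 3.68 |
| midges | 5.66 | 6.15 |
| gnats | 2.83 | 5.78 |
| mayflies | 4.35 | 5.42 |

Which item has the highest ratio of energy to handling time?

small moths

Profitability E/h (J/s): mosquitoes = 1.71/5.58 = 0.306, small moths = 3.85/3.68 = 1.05, midges = 5.66/6.15 = 0.92, gnats = 2.83/5.78 = 0.49, mayflies = 4.35/5.42 = 0.803.
Ranked: small moths > midges > mayflies > gnats > mosquitoes.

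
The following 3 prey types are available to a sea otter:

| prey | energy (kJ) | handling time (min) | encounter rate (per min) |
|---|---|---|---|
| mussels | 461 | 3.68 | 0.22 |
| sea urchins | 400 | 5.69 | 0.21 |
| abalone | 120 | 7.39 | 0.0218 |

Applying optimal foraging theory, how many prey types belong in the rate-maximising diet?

2

Profitabilities (E/h, kJ/min): mussels 125, sea urchins 70.3, abalone 16.2. Add prey in this order while the next type's profitability exceeds the intake rate on those already taken.
Rate on top 1: 56.05. sea urchins: 70.3 > 56.05 → include.
Rate on top 2: 61.71. abalone: 16.2 < 61.71 → exclude; stop.
Optimal diet: mussels, sea urchins — 2 of 3 types.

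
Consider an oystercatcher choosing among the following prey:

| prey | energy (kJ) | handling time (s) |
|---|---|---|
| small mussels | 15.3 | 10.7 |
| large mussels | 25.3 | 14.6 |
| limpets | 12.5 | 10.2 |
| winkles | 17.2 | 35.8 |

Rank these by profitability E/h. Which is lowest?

Profitability E/h (kJ/s): small mussels = 15.3/10.7 = 1.43, large mussels = 25.3/14.6 = 1.73, limpets = 12.5/10.2 = 1.23, winkles = 17.2/35.8 = 0.48.
Ranked: large mussels > small mussels > limpets > winkles.

winkles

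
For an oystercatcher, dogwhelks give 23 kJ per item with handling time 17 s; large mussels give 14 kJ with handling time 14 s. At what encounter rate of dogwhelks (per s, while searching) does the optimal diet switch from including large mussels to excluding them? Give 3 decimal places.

Drop large mussels once their profitability E₂/h₂ falls below the rate achievable on dogwhelks alone: E₂/h₂ = λE₁/(1 + λh₁).
Solve for λ: λE₁h₂ = E₂(1 + λh₁) → λ(E₁h₂ − E₂h₁) = E₂ → λ = E₂/(E₁h₂ − E₂h₁).
λ = 14/(23×14 − 14×17) = 14/84 = 0.1667 per s.

0.167 per s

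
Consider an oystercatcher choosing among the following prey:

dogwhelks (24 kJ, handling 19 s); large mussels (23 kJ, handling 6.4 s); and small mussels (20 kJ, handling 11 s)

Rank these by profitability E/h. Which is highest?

large mussels

In descending order of E/h:
large mussels: 23/6.4 = 3.59 kJ/s
small mussels: 20/11 = 1.82 kJ/s
dogwhelks: 24/19 = 1.26 kJ/s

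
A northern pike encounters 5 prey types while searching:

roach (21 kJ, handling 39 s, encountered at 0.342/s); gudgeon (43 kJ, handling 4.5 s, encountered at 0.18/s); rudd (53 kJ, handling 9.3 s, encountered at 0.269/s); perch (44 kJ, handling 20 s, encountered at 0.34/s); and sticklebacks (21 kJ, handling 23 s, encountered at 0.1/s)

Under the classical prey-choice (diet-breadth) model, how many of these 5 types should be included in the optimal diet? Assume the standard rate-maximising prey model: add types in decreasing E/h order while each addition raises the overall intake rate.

E/h in descending order: gudgeon 9.56, rudd 5.7, perch 2.2, sticklebacks 0.913, roach 0.538 kJ/s. The optimal diet is the largest prefix of this list for which every included type satisfies E_i/h_i > R on the types above it.
Rate on top 1: 4.276. rudd: 5.7 > 4.276 → include.
Rate on top 2: 5.102. perch: 2.2 < 5.102 → exclude; stop.
Optimal diet: gudgeon, rudd — 2 of 5 types.

2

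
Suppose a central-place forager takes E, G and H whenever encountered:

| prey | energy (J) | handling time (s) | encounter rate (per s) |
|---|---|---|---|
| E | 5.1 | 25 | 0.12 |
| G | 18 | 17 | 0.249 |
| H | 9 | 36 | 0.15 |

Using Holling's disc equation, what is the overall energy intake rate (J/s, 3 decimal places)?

R = Σλ_iE_i / (1 + Σλ_ih_i)
Numerator: 0.12×5.1 + 0.249×18 + 0.15×9 = 6.444
Denominator: 1 + 0.12×25 + 0.249×17 + 0.15×36 = 13.63
R = 6.444/13.63 = 0.4727 J/s

0.473 J/s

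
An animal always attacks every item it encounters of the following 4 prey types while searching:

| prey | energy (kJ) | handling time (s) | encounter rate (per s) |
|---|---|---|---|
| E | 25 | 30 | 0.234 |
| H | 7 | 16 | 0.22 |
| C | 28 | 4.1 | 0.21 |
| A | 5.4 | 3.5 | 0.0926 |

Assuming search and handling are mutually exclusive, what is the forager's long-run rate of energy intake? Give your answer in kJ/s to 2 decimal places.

1.08 kJ/s

R = Σλ_iE_i / (1 + Σλ_ih_i)
Numerator: 0.234×25 + 0.22×7 + 0.21×28 + 0.0926×5.4 = 13.77
Denominator: 1 + 0.234×30 + 0.22×16 + 0.21×4.1 + 0.0926×3.5 = 12.73
R = 13.77/12.73 = 1.082 kJ/s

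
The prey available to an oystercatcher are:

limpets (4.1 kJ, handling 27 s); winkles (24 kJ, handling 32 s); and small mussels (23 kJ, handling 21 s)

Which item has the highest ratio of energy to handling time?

small mussels

In descending order of E/h:
small mussels: 23/21 = 1.1 kJ/s
winkles: 24/32 = 0.75 kJ/s
limpets: 4.1/27 = 0.152 kJ/s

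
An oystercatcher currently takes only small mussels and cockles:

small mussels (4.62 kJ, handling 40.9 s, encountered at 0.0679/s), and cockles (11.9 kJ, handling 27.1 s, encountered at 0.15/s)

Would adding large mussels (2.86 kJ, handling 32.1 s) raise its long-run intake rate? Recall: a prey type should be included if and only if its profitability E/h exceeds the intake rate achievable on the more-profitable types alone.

Intake rate on the current diet: R = (0.0679×4.62 + 0.15×11.9) / (1 + 0.0679×40.9 + 0.15×27.1) = 2.099/7.842 = 0.2676 kJ/s.
Profitability of large mussels: 2.86/32.1 = 0.0891 kJ/s.
Since 0.0891 < R, time spent handling large mussels is better spent searching.

No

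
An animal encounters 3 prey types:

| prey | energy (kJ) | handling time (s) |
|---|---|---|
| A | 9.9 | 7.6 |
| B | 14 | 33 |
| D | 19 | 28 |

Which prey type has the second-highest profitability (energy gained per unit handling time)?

Profitability E/h (kJ/s): A = 9.9/7.6 = 1.3, B = 14/33 = 0.424, D = 19/28 = 0.679.
Ranked: A > D > B.

D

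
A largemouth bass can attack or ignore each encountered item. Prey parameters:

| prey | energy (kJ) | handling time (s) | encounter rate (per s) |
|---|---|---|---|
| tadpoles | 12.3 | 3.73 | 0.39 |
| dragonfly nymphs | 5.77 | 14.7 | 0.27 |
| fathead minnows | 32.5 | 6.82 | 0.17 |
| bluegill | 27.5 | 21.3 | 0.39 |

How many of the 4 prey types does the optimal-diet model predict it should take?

Rank by E/h (kJ/s): fathead minnows 4.77, tadpoles 3.3, bluegill 1.29, dragonfly nymphs 0.393. Include each in turn until the next type's E/h falls below the running intake rate.
Rate on top 1: 2.559. tadpoles: 3.3 > 2.559 → include.
Rate on top 2: 2.856. bluegill: 1.29 < 2.856 → exclude; stop.
Optimal diet: fathead minnows, tadpoles — 2 of 4 types.

2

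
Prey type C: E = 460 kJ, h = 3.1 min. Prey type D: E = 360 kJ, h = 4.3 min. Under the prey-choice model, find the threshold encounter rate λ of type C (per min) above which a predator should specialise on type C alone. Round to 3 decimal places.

0.418 per min

At the threshold, the rate on type C alone equals the profitability of type D: λ·460/(1 + λ·3.1) = 360/4.3 = 83.72.
Rearranging, λ(460 − 83.72×3.1) = 83.72, so λ = 83.72/200.5 = 0.4176 per min.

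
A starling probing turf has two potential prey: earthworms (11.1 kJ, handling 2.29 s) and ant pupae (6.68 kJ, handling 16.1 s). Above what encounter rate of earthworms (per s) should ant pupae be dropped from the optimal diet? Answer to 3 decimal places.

At the threshold, the rate on earthworms alone equals the profitability of ant pupae: λ·11.1/(1 + λ·2.29) = 6.68/16.1 = 0.4149.
Rearranging, λ(11.1 − 0.4149×2.29) = 0.4149, so λ = 0.4149/10.15 = 0.04088 per s.

0.041 per s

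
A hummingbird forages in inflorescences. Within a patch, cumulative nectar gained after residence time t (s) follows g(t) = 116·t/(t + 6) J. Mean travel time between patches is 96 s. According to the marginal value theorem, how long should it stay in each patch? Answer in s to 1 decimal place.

Optimal t* satisfies g'(t*) = g(t*)/(T + t*).
g'(t) = 116·6/(t + 6)². Setting 116·6/(t+6)² = 116t/[(t+6)(96+t)] gives 6(96+t) = t(t+6), so t² = 6×96 = 576.
t* = √576 = 24 s.

24.0 s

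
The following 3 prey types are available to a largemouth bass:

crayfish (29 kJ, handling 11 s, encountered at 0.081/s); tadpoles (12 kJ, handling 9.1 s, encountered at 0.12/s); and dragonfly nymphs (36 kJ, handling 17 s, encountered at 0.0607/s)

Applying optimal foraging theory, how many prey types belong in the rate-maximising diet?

2

E/h in descending order: crayfish 2.64, dragonfly nymphs 2.12, tadpoles 1.32 kJ/s. The optimal diet is the largest prefix of this list for which every included type satisfies E_i/h_i > R on the types above it.
Rate on top 1: 1.242. dragonfly nymphs: 2.12 > 1.242 → include.
Rate on top 2: 1.551. tadpoles: 1.32 < 1.551 → exclude; stop.
Optimal diet: crayfish, dragonfly nymphs — 2 of 3 types.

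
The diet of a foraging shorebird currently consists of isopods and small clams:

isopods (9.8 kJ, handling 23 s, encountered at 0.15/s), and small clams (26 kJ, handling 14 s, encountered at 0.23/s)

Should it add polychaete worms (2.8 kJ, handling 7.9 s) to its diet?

No

Current rate: (0.15×9.8 + 0.23×26)/(1 + 0.15×23 + 0.23×14) = 0.9713 kJ/s.
Profitability of polychaete worms: 2.8/7.9 = 0.3544 kJ/s.
0.3544 < 0.9713, so adding polychaete worms would lower the average — exclude it.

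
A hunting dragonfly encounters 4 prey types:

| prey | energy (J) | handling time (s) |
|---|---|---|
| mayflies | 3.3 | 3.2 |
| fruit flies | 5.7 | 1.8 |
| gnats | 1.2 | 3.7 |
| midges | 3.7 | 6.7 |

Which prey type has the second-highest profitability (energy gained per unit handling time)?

mayflies

In descending order of E/h:
fruit flies: 5.7/1.8 = 3.17 J/s
mayflies: 3.3/3.2 = 1.03 J/s
midges: 3.7/6.7 = 0.552 J/s
gnats: 1.2/3.7 = 0.324 J/s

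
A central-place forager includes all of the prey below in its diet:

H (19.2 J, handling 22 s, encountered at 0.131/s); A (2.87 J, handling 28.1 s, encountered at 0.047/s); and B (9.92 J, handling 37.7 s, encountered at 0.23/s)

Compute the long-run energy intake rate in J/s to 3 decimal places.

R = Σλ_iE_i / (1 + Σλ_ih_i)
Numerator: 0.131×19.2 + 0.047×2.87 + 0.23×9.92 = 4.932
Denominator: 1 + 0.131×22 + 0.047×28.1 + 0.23×37.7 = 13.87
R = 4.932/13.87 = 0.3555 J/s

0.355 J/s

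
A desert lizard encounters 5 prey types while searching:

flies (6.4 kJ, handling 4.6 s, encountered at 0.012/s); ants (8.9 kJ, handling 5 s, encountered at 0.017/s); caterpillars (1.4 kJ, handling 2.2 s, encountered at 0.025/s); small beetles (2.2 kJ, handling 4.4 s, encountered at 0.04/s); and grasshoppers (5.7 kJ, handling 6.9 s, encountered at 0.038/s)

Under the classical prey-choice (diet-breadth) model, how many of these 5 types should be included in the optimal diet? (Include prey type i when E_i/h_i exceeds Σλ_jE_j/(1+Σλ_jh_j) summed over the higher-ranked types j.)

5

E/h in descending order: ants 1.78, flies 1.39, grasshoppers 0.826, caterpillars 0.636, small beetles 0.5 kJ/s. The optimal diet is the largest prefix of this list for which every included type satisfies E_i/h_i > R on the types above it.
Rate on top 1: 0.1394. flies: 1.39 > 0.1394 → include.
Rate on top 2: 0.2001. grasshoppers: 0.826 > 0.2001 → include.
Rate on top 3: 0.3171. caterpillars: 0.636 > 0.3171 → include.
Rate on top 4: 0.3291. small beetles: 0.5 > 0.3291 → include.
Optimal diet: ants, flies, grasshoppers, caterpillars, small beetles — 5 of 5 types.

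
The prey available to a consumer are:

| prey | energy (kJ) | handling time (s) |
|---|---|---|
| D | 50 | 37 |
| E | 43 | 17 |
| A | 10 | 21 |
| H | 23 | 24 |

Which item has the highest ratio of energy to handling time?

Profitability E/h (kJ/s): D = 50/37 = 1.35, E = 43/17 = 2.53, A = 10/21 = 0.476, H = 23/24 = 0.958.
Ranked: E > D > H > A.

E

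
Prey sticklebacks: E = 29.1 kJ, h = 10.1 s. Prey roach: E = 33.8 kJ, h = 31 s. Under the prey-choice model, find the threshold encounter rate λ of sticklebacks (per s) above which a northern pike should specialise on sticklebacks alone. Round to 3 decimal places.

Drop roach once their profitability E₂/h₂ falls below the rate achievable on sticklebacks alone: E₂/h₂ = λE₁/(1 + λh₁).
Solve for λ: λE₁h₂ = E₂(1 + λh₁) → λ(E₁h₂ − E₂h₁) = E₂ → λ = E₂/(E₁h₂ − E₂h₁).
λ = 33.8/(29.1×31 − 33.8×10.1) = 33.8/560.7 = 0.06028 per s.

0.060 per s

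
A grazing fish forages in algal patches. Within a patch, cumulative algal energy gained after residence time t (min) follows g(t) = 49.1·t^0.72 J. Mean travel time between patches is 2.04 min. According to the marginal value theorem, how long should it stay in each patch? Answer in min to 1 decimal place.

5.2 min

Optimal t* satisfies g'(t*) = g(t*)/(T + t*).
g'(t) = 0.72·49.1·t^-0.28. Setting 0.72·49.1·t^-0.28 = 49.1·t^0.72/(2.04+t) gives 0.72(2.04+t) = t, so 0.28·t = 0.72×2.04.
t* = 0.72×2.04/0.28 = 5.246 min.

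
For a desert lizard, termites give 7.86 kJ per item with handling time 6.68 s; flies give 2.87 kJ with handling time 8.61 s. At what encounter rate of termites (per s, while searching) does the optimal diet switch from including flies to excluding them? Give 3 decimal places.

The zero-one rule: include flies iff E₂/h₂ > λE₁/(1+λh₁). Equality gives the switch point.
λE₁h₂ = E₂ + λE₂h₁ ⇒ λ = E₂/(E₁h₂ − E₂h₁) = 2.87/(67.67 − 19.17) = 0.05917 per s.

0.059 per s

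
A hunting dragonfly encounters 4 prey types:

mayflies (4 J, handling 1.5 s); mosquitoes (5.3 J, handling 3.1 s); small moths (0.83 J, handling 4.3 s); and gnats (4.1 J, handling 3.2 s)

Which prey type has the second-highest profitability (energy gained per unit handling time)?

mosquitoes

In descending order of E/h:
mayflies: 4/1.5 = 2.67 J/s
mosquitoes: 5.3/3.1 = 1.71 J/s
gnats: 4.1/3.2 = 1.28 J/s
small moths: 0.83/4.3 = 0.193 J/s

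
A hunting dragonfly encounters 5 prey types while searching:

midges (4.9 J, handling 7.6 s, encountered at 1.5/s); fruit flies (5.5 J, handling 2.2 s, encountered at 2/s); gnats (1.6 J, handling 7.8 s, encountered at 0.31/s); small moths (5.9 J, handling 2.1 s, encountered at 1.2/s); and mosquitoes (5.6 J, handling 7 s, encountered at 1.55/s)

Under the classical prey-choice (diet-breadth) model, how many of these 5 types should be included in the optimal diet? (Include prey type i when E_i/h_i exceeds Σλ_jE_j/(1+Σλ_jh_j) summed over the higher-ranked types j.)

2

Rank by E/h (J/s): small moths 2.81, fruit flies 2.5, mosquitoes 0.8, midges 0.645, gnats 0.205. Include each in turn until the next type's E/h falls below the running intake rate.
Rate on top 1: 2.011. fruit flies: 2.5 > 2.011 → include.
Rate on top 2: 2.283. mosquitoes: 0.8 < 2.283 → exclude; stop.
Optimal diet: small moths, fruit flies — 2 of 5 types.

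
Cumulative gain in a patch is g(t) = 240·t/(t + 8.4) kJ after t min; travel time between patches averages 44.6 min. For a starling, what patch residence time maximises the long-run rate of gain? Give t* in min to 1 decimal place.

Optimal t* satisfies g'(t*) = g(t*)/(T + t*).
g'(t) = 240·8.4/(t + 8.4)². Setting 240·8.4/(t+8.4)² = 240t/[(t+8.4)(44.6+t)] gives 8.4(44.6+t) = t(t+8.4), so t² = 8.4×44.6 = 374.6.
t* = √374.6 = 19.36 min.

19.4 min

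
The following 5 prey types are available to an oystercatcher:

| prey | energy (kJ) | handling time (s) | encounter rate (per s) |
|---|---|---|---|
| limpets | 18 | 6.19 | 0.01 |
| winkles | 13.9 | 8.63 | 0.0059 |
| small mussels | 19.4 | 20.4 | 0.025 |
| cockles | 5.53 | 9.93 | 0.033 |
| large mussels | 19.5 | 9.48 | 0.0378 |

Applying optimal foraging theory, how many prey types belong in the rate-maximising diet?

4

Rank by E/h (kJ/s): limpets 2.91, large mussels 2.06, winkles 1.61, small mussels 0.951, cockles 0.557. Include each in turn until the next type's E/h falls below the running intake rate.
Rate on top 1: 0.1695. large mussels: 2.06 > 0.1695 → include.
Rate on top 2: 0.6457. winkles: 1.61 > 0.6457 → include.
Rate on top 3: 0.6791. small mussels: 0.951 > 0.6791 → include.
Rate on top 4: 0.7491. cockles: 0.557 < 0.7491 → exclude; stop.
Optimal diet: limpets, large mussels, winkles, small mussels — 4 of 5 types.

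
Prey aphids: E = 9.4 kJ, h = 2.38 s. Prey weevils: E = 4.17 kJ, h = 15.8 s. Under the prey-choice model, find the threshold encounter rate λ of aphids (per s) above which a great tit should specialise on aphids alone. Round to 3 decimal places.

The zero-one rule: include weevils iff E₂/h₂ > λE₁/(1+λh₁). Equality gives the switch point.
λE₁h₂ = E₂ + λE₂h₁ ⇒ λ = E₂/(E₁h₂ − E₂h₁) = 4.17/(148.5 − 9.925) = 0.03009 per s.

0.030 per s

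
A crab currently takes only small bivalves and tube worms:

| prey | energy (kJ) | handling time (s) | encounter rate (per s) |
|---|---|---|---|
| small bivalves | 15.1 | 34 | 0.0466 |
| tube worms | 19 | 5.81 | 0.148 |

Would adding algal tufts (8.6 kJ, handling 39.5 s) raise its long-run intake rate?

No

Intake rate on the current diet: R = (0.0466×15.1 + 0.148×19) / (1 + 0.0466×34 + 0.148×5.81) = 3.516/3.444 = 1.021 kJ/s.
Profitability of algal tufts: 8.6/39.5 = 0.2177 kJ/s.
0.2177 < 1.021, so adding algal tufts would lower the average — exclude it.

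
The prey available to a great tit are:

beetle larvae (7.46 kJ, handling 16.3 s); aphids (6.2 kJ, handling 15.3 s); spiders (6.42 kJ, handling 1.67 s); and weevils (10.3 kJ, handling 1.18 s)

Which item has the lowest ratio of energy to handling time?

In descending order of E/h:
weevils: 10.3/1.18 = 8.73 kJ/s
spiders: 6.42/1.67 = 3.84 kJ/s
beetle larvae: 7.46/16.3 = 0.458 kJ/s
aphids: 6.2/15.3 = 0.405 kJ/s

aphids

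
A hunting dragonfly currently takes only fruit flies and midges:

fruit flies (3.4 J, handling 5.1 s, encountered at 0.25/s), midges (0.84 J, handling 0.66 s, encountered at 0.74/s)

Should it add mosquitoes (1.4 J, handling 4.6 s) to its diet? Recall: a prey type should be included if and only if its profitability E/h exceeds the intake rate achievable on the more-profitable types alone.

No

On fruit flies and midges alone, R = ΣλE/(1+Σλh) = 1.472/2.763 = 0.5325 J/s.
Profitability of mosquitoes: 1.4/4.6 = 0.3043 J/s.
0.3043 < 0.5325, so adding mosquitoes would lower the average — exclude it.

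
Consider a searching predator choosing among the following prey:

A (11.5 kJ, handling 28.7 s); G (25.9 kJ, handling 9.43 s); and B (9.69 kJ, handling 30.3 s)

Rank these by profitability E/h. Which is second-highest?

In descending order of E/h:
G: 25.9/9.43 = 2.75 kJ/s
A: 11.5/28.7 = 0.401 kJ/s
B: 9.69/30.3 = 0.32 kJ/s

A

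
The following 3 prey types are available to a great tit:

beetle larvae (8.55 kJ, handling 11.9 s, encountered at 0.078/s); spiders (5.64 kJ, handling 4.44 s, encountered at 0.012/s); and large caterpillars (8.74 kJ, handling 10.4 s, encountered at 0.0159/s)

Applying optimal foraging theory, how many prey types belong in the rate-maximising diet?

3

Rank by E/h (kJ/s): spiders 1.27, large caterpillars 0.84, beetle larvae 0.718. Include each in turn until the next type's E/h falls below the running intake rate.
Rate on top 1: 0.06426. large caterpillars: 0.84 > 0.06426 → include.
Rate on top 2: 0.1696. beetle larvae: 0.718 > 0.1696 → include.
Optimal diet: spiders, large caterpillars, beetle larvae — 3 of 3 types.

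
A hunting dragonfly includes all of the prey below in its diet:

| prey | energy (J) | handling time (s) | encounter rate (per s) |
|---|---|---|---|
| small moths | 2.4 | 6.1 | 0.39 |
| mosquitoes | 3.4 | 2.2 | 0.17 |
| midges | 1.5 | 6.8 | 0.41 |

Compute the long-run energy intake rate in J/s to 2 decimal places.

R = Σλ_iE_i / (1 + Σλ_ih_i)
Numerator: 0.39×2.4 + 0.17×3.4 + 0.41×1.5 = 2.129
Denominator: 1 + 0.39×6.1 + 0.17×2.2 + 0.41×6.8 = 6.541
R = 2.129/6.541 = 0.3255 J/s

0.33 J/s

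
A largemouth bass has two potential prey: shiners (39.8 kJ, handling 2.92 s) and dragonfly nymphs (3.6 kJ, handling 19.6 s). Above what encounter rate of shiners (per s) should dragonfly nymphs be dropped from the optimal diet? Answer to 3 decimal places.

The zero-one rule: include dragonfly nymphs iff E₂/h₂ > λE₁/(1+λh₁). Equality gives the switch point.
λE₁h₂ = E₂ + λE₂h₁ ⇒ λ = E₂/(E₁h₂ − E₂h₁) = 3.6/(780.1 − 10.51) = 0.004678 per s.

0.005 per s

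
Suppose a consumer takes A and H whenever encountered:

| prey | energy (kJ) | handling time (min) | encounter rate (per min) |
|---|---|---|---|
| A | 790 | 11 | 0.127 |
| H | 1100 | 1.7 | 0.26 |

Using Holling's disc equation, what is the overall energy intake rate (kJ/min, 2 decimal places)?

136.08 kJ/min

R = Σλ_iE_i / (1 + Σλ_ih_i)
Numerator: 0.127×790 + 0.26×1100 = 386.3
Denominator: 1 + 0.127×11 + 0.26×1.7 = 2.839
R = 386.3/2.839 = 136.1 kJ/min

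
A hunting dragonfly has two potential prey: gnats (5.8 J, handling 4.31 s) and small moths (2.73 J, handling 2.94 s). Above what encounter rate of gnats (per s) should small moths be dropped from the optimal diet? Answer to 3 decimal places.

0.516 per s

The zero-one rule: include small moths iff E₂/h₂ > λE₁/(1+λh₁). Equality gives the switch point.
λE₁h₂ = E₂ + λE₂h₁ ⇒ λ = E₂/(E₁h₂ − E₂h₁) = 2.73/(17.05 − 11.77) = 0.5165 per s.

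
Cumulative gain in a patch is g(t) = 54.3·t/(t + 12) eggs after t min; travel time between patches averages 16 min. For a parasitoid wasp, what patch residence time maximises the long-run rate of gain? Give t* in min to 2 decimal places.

13.86 min

Maximise g(t)/(T+t): set derivative to zero → g'(t)(T+t) = g(t).
g'(t) = 54.3·12/(t + 12)². Setting 54.3·12/(t+12)² = 54.3t/[(t+12)(16+t)] gives 12(16+t) = t(t+12), so t² = 12×16 = 192.
t* = √192 = 13.86 min.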